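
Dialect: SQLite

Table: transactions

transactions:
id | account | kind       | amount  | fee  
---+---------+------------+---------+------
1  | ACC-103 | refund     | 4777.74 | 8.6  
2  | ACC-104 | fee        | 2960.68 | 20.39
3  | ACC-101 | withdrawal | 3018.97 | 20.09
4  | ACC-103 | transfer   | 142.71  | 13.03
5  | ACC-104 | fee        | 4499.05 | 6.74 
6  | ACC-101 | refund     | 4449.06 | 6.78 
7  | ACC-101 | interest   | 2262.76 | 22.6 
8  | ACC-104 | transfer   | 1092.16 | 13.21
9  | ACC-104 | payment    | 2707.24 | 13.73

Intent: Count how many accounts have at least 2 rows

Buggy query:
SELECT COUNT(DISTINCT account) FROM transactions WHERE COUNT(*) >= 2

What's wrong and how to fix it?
Bug: WHERE filters individual rows, not groups, so a group-level COUNT is invalid there

Fix: Group first with HAVING COUNT(*) >= 2, then COUNT the resulting groups

Corrected query:
SELECT COUNT(*) FROM (SELECT account FROM transactions GROUP BY account HAVING COUNT(*) >= 2)

Result:
COUNT(*)
--------
3       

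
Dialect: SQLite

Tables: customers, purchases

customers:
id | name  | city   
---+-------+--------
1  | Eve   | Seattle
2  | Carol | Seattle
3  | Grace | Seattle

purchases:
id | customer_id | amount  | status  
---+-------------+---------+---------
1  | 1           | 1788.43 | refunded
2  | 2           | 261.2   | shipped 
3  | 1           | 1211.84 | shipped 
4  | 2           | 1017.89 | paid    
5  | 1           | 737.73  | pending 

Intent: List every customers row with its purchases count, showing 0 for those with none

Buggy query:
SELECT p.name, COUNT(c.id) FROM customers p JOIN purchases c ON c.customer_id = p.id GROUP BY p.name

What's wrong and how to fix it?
Bug: An inner join excludes parents with zero children

Fix: Switch to LEFT JOIN to retain unmatched parent rows

Corrected query:
SELECT p.name, COUNT(c.id) FROM customers p LEFT JOIN purchases c ON c.customer_id = p.id GROUP BY p.name

Result:
name  | COUNT(c.id)
------+------------
Carol | 2          
Eve   | 3          
Grace | 0          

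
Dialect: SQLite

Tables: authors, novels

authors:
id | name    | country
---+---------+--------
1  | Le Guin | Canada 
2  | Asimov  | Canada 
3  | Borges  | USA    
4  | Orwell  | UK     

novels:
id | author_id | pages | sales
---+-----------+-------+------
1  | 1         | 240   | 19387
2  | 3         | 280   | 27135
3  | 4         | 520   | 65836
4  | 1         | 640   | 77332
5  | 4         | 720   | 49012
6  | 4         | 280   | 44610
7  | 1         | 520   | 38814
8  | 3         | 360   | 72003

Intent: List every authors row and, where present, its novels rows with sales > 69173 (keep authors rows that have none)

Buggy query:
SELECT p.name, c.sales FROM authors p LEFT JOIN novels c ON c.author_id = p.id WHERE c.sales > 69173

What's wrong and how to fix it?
Bug: A WHERE condition on the right-hand table after LEFT JOIN drops unmatched parents

Fix: Move the right-table condition into the ON clause so unmatched parents are kept

Corrected query:
SELECT p.name, c.sales FROM authors p LEFT JOIN novels c ON c.author_id = p.id AND c.sales > 69173

Result:
name    | sales
--------+------
Le Guin | 77332
Asimov  | NULL 
Borges  | 72003
Orwell  | NULL 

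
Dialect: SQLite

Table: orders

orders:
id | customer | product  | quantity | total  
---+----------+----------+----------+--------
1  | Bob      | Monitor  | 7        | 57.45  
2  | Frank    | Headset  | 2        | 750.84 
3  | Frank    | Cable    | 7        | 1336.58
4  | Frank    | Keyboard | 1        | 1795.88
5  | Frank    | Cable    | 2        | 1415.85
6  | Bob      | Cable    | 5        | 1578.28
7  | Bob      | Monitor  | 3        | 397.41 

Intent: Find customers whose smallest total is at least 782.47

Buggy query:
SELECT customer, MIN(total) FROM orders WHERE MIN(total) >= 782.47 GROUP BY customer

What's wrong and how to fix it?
Bug: Aggregates like MIN are computed per group after WHERE runs

Fix: Use HAVING for the per-group MIN condition

Corrected query:
SELECT customer, MIN(total) FROM orders GROUP BY customer HAVING MIN(total) >= 782.47

Result:
(no rows)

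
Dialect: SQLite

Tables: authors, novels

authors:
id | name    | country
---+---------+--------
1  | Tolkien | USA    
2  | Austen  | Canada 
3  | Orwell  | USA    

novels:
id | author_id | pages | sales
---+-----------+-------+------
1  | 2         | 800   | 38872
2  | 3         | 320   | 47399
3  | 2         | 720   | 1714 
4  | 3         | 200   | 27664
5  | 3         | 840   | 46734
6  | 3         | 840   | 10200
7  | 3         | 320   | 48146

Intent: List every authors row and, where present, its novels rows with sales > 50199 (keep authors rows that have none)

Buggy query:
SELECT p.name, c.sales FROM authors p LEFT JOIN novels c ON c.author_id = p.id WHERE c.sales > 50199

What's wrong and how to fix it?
Bug: A WHERE condition on the right-hand table after LEFT JOIN drops unmatched parents

Fix: Move the right-table condition into the ON clause so unmatched parents are kept

Corrected query:
SELECT p.name, c.sales FROM authors p LEFT JOIN novels c ON c.author_id = p.id AND c.sales > 50199

Result:
name    | sales
--------+------
Tolkien | NULL 
Austen  | NULL 
Orwell  | NULL 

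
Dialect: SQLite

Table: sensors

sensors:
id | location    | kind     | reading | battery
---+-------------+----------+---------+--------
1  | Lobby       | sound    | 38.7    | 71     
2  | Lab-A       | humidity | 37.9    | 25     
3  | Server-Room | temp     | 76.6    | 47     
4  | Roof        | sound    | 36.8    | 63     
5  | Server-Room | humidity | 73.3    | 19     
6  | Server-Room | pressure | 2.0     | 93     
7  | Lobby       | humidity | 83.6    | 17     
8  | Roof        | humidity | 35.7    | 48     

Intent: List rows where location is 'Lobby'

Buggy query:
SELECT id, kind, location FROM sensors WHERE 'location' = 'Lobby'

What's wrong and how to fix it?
Bug: Single quotes denote string literals in SQL; the column name is being compared as a constant string

Fix: Reference the column as location without single quotes

Corrected query:
SELECT id, kind, location FROM sensors WHERE location = 'Lobby'

Result:
id | kind     | location
---+----------+---------
1  | sound    | Lobby   
7  | humidity | Lobby   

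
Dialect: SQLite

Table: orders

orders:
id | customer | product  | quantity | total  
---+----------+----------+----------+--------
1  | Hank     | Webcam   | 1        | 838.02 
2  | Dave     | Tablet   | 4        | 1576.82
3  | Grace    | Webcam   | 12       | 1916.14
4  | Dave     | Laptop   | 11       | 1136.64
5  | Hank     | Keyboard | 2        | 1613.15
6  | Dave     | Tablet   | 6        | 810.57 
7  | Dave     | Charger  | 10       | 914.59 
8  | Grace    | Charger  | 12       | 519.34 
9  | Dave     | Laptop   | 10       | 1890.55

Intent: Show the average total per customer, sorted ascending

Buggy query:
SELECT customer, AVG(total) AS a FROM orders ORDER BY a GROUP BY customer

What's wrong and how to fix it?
Bug: ORDER BY appears before GROUP BY; SQL clause order requires GROUP BY first

Fix: Reorder: SELECT … FROM … GROUP BY … ORDER BY …

Corrected query:
SELECT customer, AVG(total) AS a FROM orders GROUP BY customer ORDER BY a

Result:
customer | a       
---------+---------
Grace    | 1217.74 
Hank     | 1225.585
Dave     | 1265.834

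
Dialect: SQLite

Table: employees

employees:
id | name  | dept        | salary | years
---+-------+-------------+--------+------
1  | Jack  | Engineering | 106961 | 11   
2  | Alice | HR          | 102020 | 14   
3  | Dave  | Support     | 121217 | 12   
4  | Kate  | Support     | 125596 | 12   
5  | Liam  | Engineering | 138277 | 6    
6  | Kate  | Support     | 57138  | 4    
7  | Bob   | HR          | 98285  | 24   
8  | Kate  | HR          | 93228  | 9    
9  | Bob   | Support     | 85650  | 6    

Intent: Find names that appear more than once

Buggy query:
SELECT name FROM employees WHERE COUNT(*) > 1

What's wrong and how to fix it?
Bug: COUNT(*) is an aggregate and cannot be used in WHERE

Fix: Group first, then use HAVING for the count condition

Corrected query:
SELECT name FROM employees GROUP BY name HAVING COUNT(*) > 1

Result:
name
----
Bob 
Kate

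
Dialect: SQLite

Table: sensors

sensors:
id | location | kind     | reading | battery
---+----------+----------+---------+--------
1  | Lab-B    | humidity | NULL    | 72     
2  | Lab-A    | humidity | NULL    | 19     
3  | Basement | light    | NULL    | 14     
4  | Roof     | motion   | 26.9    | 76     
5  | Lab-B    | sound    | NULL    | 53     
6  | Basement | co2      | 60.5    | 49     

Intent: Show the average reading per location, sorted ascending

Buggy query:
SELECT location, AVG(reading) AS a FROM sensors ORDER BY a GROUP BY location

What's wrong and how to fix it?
Bug: GROUP BY must precede ORDER BY

Fix: Reorder: SELECT … FROM … GROUP BY … ORDER BY …

Corrected query:
SELECT location, AVG(reading) AS a FROM sensors GROUP BY location ORDER BY a

Result:
location | a   
---------+-----
Lab-A    | NULL
Lab-B    | NULL
Roof     | 26.9
Basement | 60.5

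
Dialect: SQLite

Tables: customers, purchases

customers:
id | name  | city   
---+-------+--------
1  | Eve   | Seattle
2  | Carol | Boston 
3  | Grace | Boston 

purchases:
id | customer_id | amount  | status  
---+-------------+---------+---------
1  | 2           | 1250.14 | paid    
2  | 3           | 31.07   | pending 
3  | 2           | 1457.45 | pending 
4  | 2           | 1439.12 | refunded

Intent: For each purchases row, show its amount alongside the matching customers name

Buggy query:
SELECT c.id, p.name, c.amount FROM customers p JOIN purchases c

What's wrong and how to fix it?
Bug: Missing join condition: each purchases row is matched to all customers rows instead of just its own

Fix: Add ON c.customer_id = p.id to the JOIN

Corrected query:
SELECT c.id, p.name, c.amount FROM customers p JOIN purchases c ON c.customer_id = p.id

Result:
id | name  | amount 
---+-------+--------
1  | Carol | 1250.14
2  | Grace | 31.07  
3  | Carol | 1457.45
4  | Carol | 1439.12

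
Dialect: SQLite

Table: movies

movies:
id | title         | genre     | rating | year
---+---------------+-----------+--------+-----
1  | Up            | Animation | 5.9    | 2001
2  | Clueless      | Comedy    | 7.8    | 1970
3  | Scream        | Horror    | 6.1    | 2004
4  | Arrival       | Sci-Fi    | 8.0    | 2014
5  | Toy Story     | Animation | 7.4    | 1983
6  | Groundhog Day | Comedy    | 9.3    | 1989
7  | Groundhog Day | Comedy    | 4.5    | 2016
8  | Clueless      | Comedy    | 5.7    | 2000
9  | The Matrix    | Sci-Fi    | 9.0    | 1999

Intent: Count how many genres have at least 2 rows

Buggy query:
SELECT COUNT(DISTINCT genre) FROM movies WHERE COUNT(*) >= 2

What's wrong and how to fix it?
Bug: WHERE filters individual rows, not groups, so a group-level COUNT is invalid there

Fix: Group first with HAVING COUNT(*) >= 2, then COUNT the resulting groups

Corrected query:
SELECT COUNT(*) FROM (SELECT genre FROM movies GROUP BY genre HAVING COUNT(*) >= 2)

Result:
COUNT(*)
--------
3       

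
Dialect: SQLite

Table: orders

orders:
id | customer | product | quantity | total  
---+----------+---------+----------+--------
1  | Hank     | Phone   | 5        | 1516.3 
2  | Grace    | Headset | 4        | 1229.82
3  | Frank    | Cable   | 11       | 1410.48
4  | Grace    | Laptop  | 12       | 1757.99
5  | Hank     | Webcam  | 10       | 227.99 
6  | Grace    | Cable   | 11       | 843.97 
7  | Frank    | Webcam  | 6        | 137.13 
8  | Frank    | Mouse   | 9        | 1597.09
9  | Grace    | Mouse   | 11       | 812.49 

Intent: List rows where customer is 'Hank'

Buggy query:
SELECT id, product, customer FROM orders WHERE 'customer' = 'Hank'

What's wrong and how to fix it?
Bug: Single quotes denote string literals in SQL; the column name is being compared as a constant string

Fix: Reference the column as customer without single quotes

Corrected query:
SELECT id, product, customer FROM orders WHERE customer = 'Hank'

Result:
id | product | customer
---+---------+---------
1  | Phone   | Hank    
5  | Webcam  | Hank    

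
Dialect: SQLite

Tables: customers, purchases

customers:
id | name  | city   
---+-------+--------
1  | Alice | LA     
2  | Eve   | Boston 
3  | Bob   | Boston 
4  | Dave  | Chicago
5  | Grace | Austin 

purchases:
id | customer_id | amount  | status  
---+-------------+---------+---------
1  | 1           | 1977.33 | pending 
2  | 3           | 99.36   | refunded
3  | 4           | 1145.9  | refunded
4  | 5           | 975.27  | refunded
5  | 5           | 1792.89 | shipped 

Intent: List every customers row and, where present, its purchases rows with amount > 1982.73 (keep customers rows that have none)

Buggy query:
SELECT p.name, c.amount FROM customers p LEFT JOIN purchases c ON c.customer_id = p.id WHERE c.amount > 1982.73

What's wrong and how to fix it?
Bug: A WHERE condition on the right-hand table after LEFT JOIN drops unmatched parents

Fix: Move the right-table condition into the ON clause so unmatched parents are kept

Corrected query:
SELECT p.name, c.amount FROM customers p LEFT JOIN purchases c ON c.customer_id = p.id AND c.amount > 1982.73

Result:
name  | amount
------+-------
Alice | NULL  
Eve   | NULL  
Bob   | NULL  
Dave  | NULL  
Grace | NULL  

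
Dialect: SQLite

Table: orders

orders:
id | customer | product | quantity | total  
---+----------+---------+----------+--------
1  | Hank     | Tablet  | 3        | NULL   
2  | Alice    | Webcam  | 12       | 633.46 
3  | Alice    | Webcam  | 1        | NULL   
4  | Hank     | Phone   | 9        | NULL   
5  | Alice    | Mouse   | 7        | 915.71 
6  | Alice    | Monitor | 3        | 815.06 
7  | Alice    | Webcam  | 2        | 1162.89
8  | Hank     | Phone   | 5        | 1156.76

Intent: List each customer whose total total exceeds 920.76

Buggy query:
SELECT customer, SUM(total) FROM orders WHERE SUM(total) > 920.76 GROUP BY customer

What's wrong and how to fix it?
Bug: WHERE runs before GROUP BY, so aggregates aren't available there

Fix: Use HAVING (which filters groups after aggregation) instead of WHERE

Corrected query:
SELECT customer, SUM(total) FROM orders GROUP BY customer HAVING SUM(total) > 920.76

Result:
customer | SUM(total)
---------+-----------
Alice    | 3527.12   
Hank     | 1156.76   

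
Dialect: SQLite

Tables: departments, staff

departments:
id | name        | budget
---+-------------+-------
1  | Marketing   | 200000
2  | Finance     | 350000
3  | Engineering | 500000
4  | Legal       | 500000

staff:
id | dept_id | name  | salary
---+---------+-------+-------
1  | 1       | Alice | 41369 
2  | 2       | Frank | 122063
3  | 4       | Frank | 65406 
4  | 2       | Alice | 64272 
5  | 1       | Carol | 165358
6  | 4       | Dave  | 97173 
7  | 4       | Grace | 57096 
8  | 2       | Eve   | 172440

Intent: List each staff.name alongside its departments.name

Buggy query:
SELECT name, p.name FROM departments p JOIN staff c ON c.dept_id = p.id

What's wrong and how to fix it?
Bug: Both tables have a 'name' column; the unqualified reference is ambiguous

Fix: Prefix ambiguous columns with the table alias

Corrected query:
SELECT c.name, p.name FROM departments p JOIN staff c ON c.dept_id = p.id

Result:
name  | name     
------+----------
Alice | Marketing
Frank | Finance  
Frank | Legal    
Alice | Finance  
Carol | Marketing
Dave  | Legal    
Grace | Legal    
Eve   | Finance  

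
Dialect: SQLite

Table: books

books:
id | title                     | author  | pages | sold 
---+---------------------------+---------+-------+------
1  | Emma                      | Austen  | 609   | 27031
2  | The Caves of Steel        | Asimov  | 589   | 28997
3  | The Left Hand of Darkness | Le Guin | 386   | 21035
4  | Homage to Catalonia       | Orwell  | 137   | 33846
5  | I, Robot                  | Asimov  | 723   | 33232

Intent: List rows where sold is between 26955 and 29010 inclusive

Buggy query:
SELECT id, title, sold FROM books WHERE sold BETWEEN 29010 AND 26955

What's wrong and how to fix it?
Bug: The bounds are reversed; BETWEEN a AND b requires a <= b to match anything

Fix: Write BETWEEN 26955 AND 29010

Corrected query:
SELECT id, title, sold FROM books WHERE sold BETWEEN 26955 AND 29010

Result:
id | title              | sold 
---+--------------------+------
1  | Emma               | 27031
2  | The Caves of Steel | 28997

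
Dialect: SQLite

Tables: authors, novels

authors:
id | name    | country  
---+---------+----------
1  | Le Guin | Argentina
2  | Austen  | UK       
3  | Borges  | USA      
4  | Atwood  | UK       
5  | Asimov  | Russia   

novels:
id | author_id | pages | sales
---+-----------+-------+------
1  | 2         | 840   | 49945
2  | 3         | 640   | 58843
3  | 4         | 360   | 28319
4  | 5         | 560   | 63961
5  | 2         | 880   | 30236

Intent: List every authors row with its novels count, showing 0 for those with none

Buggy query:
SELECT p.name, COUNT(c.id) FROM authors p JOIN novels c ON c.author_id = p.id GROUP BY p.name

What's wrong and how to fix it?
Bug: An inner join excludes parents with zero children

Fix: Use LEFT JOIN so parents without children still appear (COUNT(c.id) gives 0)

Corrected query:
SELECT p.name, COUNT(c.id) FROM authors p LEFT JOIN novels c ON c.author_id = p.id GROUP BY p.name

Result:
name    | COUNT(c.id)
--------+------------
Asimov  | 1          
Atwood  | 1          
Austen  | 2          
Borges  | 1          
Le Guin | 0          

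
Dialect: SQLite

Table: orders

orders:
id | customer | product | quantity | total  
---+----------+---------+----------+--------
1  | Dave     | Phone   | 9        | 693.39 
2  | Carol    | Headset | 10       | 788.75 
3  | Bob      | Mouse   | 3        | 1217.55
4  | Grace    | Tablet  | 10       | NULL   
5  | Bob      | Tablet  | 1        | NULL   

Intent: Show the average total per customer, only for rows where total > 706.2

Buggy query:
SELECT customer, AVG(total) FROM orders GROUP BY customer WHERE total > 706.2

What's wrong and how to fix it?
Bug: Row-level WHERE must come before GROUP BY in the clause order

Fix: Place WHERE between FROM and GROUP BY

Corrected query:
SELECT customer, AVG(total) FROM orders WHERE total > 706.2 GROUP BY customer

Result:
customer | AVG(total)
---------+-----------
Bob      | 1217.55   
Carol    | 788.75    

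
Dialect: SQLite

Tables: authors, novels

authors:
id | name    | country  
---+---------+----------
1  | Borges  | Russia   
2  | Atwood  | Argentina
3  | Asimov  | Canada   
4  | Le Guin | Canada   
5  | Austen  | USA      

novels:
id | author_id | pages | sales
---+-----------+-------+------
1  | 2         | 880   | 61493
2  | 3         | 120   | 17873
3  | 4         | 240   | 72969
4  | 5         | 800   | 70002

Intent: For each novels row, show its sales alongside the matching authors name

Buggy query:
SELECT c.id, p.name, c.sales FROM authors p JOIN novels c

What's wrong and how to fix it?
Bug: Missing join condition: each novels row is matched to all authors rows instead of just its own

Fix: Specify the join condition linking the foreign key to the parent id

Corrected query:
SELECT c.id, p.name, c.sales FROM authors p JOIN novels c ON c.author_id = p.id

Result:
id | name    | sales
---+---------+------
1  | Atwood  | 61493
2  | Asimov  | 17873
3  | Le Guin | 72969
4  | Austen  | 70002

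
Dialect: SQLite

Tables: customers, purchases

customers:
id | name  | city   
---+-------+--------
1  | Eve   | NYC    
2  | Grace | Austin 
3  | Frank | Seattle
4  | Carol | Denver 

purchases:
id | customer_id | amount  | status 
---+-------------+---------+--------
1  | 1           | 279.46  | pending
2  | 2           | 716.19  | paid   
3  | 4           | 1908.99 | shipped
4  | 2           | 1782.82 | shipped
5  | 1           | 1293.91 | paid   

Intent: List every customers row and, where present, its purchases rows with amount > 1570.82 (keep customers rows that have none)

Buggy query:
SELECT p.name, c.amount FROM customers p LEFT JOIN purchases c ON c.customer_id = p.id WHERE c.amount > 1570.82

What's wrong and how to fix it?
Bug: Filtering c.amount in WHERE discards the NULL rows produced by LEFT JOIN, turning it into an inner join

Fix: Put 'c.amount > 1570.82' in the JOIN's ON clause instead of WHERE

Corrected query:
SELECT p.name, c.amount FROM customers p LEFT JOIN purchases c ON c.customer_id = p.id AND c.amount > 1570.82

Result:
name  | amount 
------+--------
Eve   | NULL   
Grace | 1782.82
Frank | NULL   
Carol | 1908.99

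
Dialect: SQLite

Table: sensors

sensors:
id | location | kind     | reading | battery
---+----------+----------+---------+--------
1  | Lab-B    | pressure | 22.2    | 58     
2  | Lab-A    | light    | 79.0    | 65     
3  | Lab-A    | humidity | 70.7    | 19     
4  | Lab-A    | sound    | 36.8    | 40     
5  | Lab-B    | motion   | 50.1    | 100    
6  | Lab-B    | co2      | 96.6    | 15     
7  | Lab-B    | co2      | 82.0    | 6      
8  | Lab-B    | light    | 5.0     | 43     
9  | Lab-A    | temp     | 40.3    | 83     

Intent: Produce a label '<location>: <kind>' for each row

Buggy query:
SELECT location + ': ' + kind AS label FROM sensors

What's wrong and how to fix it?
Bug: SQLite uses || for string concatenation; + coerces text to numbers (yielding 0)

Fix: Use the || operator for string concatenation

Corrected query:
SELECT location || ': ' || kind AS label FROM sensors

Result:
label          
---------------
Lab-B: pressure
Lab-A: light   
Lab-A: humidity
Lab-A: sound   
Lab-B: motion  
Lab-B: co2     
Lab-B: co2     
Lab-B: light   
Lab-A: temp    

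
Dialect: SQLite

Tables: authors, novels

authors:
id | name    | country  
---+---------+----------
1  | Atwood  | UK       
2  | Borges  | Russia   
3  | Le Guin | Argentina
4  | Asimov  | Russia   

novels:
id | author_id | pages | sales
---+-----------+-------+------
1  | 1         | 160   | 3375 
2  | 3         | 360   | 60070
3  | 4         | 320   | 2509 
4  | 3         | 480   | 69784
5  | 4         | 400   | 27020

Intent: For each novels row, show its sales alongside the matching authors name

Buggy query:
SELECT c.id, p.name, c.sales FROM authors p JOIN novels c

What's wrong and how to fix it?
Bug: JOIN with no ON clause produces a cartesian product; every novels row pairs with every authors row

Fix: Add ON c.author_id = p.id to the JOIN

Corrected query:
SELECT c.id, p.name, c.sales FROM authors p JOIN novels c ON c.author_id = p.id

Result:
id | name    | sales
---+---------+------
1  | Atwood  | 3375 
2  | Le Guin | 60070
3  | Asimov  | 2509 
4  | Le Guin | 69784
5  | Asimov  | 27020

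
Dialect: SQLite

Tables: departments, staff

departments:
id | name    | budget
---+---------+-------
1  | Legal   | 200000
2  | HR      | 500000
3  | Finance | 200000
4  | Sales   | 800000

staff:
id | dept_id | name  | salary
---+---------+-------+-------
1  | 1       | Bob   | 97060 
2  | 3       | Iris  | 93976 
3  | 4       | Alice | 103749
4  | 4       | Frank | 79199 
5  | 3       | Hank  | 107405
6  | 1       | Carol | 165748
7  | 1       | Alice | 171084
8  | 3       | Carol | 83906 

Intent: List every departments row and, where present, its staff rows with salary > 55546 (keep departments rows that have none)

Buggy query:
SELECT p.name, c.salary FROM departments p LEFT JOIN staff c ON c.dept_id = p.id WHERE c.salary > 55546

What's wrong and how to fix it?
Bug: A WHERE condition on the right-hand table after LEFT JOIN drops unmatched parents

Fix: Move the right-table condition into the ON clause so unmatched parents are kept

Corrected query:
SELECT p.name, c.salary FROM departments p LEFT JOIN staff c ON c.dept_id = p.id AND c.salary > 55546

Result:
name    | salary
--------+-------
Legal   | 97060 
Legal   | 165748
Legal   | 171084
HR      | NULL  
Finance | 83906 
Finance | 93976 
Finance | 107405
Sales   | 79199 
Sales   | 103749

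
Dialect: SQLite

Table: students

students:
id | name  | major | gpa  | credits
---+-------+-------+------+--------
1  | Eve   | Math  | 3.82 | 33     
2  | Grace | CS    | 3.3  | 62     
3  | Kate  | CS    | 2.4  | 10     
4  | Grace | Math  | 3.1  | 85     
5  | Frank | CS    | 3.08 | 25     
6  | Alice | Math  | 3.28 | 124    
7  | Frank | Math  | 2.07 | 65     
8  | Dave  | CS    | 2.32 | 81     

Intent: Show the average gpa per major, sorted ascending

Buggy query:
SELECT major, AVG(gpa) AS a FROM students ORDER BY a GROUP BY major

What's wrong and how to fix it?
Bug: GROUP BY must precede ORDER BY

Fix: Move ORDER BY to the end, after GROUP BY

Corrected query:
SELECT major, AVG(gpa) AS a FROM students GROUP BY major ORDER BY a

Result:
major | a     
------+-------
CS    | 2.775 
Math  | 3.0675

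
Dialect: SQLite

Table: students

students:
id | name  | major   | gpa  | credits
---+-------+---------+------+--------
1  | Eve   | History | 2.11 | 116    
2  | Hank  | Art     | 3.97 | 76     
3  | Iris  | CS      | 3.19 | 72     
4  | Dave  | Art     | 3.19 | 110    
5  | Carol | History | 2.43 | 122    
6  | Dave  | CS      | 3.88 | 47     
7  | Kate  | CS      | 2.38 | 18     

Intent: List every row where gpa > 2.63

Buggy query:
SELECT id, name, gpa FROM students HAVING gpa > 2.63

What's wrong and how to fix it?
Bug: HAVING filters the output of aggregation, but this query has no GROUP BY and no aggregate functions, so SQLite rejects it (HAVING clause on a non-aggregate query); the condition here is per row

Fix: Use WHERE for row-level filtering

Corrected query:
SELECT id, name, gpa FROM students WHERE gpa > 2.63

Result:
id | name | gpa 
---+------+-----
2  | Hank | 3.97
3  | Iris | 3.19
4  | Dave | 3.19
6  | Dave | 3.88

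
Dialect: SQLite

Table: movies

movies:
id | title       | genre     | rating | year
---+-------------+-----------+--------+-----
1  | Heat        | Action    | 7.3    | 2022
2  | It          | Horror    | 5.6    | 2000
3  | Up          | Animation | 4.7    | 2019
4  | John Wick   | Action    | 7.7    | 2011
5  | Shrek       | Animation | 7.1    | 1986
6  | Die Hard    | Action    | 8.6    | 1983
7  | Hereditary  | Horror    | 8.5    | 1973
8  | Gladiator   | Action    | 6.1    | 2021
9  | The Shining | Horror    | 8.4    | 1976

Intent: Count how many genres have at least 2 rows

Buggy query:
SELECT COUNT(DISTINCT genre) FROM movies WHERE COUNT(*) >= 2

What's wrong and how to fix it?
Bug: WHERE filters individual rows, not groups, so a group-level COUNT is invalid there

Fix: Use a subquery that GROUPs and filters with HAVING, then count its rows

Corrected query:
SELECT COUNT(*) FROM (SELECT genre FROM movies GROUP BY genre HAVING COUNT(*) >= 2)

Result:
COUNT(*)
--------
3       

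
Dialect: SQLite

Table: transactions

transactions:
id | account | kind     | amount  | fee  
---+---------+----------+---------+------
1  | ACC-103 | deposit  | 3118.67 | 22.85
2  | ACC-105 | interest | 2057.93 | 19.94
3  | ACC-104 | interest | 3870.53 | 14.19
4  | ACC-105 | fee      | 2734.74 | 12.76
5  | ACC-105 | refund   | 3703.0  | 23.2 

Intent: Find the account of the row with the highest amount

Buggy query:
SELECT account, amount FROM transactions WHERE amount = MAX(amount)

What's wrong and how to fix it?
Bug: MAX(amount) is an aggregate and cannot be used directly in WHERE

Fix: Wrap MAX in a scalar subquery so WHERE compares against a single value

Corrected query:
SELECT account, amount FROM transactions WHERE amount = (SELECT MAX(amount) FROM transactions)

Result:
account | amount 
--------+--------
ACC-104 | 3870.53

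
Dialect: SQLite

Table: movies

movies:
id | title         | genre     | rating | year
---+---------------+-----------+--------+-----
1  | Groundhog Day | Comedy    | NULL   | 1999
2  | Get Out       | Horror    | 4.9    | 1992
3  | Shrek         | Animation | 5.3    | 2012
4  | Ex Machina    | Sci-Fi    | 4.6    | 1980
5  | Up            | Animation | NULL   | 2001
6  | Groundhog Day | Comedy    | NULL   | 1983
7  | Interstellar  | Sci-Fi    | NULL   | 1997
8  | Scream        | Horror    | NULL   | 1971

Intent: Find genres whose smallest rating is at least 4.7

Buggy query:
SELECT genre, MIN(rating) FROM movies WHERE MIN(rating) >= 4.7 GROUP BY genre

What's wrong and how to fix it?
Bug: Aggregates like MIN are computed per group after WHERE runs

Fix: Replace WHERE with HAVING after the GROUP BY

Corrected query:
SELECT genre, MIN(rating) FROM movies GROUP BY genre HAVING MIN(rating) >= 4.7

Result:
genre     | MIN(rating)
----------+------------
Animation | 5.3        
Horror    | 4.9        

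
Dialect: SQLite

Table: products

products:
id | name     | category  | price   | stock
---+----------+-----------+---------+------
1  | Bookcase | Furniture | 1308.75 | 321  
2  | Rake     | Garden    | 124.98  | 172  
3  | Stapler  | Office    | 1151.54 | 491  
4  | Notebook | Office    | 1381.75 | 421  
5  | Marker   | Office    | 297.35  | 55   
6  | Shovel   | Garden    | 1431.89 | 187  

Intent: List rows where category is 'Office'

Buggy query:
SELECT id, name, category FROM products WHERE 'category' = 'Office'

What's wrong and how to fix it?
Bug: Single quotes denote string literals in SQL; the column name is being compared as a constant string

Fix: Reference the column as category without single quotes

Corrected query:
SELECT id, name, category FROM products WHERE category = 'Office'

Result:
id | name     | category
---+----------+---------
3  | Stapler  | Office  
4  | Notebook | Office  
5  | Marker   | Office  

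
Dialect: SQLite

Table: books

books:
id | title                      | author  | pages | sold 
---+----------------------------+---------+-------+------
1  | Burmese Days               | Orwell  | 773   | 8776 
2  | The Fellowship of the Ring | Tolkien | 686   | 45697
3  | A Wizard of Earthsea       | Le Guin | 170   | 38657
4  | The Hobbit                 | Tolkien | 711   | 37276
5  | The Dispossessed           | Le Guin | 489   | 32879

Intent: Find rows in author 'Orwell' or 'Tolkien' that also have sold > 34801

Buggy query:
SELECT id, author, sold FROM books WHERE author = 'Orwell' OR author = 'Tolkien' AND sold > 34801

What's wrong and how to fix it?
Bug: AND binds tighter than OR, so this parses as author = 'Orwell' OR (author = 'Tolkien' AND sold > 34801)

Fix: Add parentheses around the OR so the AND applies to both alternatives

Corrected query:
SELECT id, author, sold FROM books WHERE (author = 'Orwell' OR author = 'Tolkien') AND sold > 34801

Result:
id | author  | sold 
---+---------+------
2  | Tolkien | 45697
4  | Tolkien | 37276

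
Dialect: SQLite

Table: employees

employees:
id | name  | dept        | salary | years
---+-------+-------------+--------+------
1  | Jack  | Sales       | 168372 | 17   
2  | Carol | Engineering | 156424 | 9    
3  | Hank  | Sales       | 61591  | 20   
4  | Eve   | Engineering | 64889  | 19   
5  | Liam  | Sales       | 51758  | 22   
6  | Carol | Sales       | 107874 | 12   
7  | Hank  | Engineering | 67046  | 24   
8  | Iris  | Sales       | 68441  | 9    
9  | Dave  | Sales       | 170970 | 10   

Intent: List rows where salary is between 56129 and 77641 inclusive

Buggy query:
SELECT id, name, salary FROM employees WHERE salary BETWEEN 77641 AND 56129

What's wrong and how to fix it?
Bug: BETWEEN expects the lower bound first; with 77641 AND 56129 the range is empty

Fix: Swap the bounds so the smaller value comes first

Corrected query:
SELECT id, name, salary FROM employees WHERE salary BETWEEN 56129 AND 77641

Result:
id | name | salary
---+------+-------
3  | Hank | 61591 
4  | Eve  | 64889 
7  | Hank | 67046 
8  | Iris | 68441 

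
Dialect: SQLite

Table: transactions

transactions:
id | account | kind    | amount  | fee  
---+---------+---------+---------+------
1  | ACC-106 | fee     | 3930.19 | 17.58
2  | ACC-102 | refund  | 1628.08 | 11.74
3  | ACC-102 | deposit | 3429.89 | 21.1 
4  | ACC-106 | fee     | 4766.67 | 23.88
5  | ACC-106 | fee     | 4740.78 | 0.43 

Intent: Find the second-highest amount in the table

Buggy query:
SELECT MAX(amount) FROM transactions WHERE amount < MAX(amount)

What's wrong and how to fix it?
Bug: MAX(amount) on the right of the comparison is an aggregate-in-WHERE error

Fix: Put the inner MAX in a scalar subquery

Corrected query:
SELECT MAX(amount) FROM transactions WHERE amount < (SELECT MAX(amount) FROM transactions)

Result:
MAX(amount)
-----------
4740.78    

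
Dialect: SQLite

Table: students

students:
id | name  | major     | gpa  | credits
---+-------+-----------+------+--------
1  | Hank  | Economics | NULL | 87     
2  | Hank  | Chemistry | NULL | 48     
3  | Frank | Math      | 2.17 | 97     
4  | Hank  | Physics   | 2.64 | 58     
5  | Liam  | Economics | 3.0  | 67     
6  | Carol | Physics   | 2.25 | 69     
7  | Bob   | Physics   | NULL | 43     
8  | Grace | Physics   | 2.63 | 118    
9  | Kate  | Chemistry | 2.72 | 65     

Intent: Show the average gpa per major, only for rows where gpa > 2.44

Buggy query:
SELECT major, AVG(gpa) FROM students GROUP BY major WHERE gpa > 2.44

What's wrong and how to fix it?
Bug: Row-level WHERE must come before GROUP BY in the clause order

Fix: Move the WHERE clause before GROUP BY

Corrected query:
SELECT major, AVG(gpa) FROM students WHERE gpa > 2.44 GROUP BY major

Result:
major     | AVG(gpa)
----------+---------
Chemistry | 2.72    
Economics | 3       
Physics   | 2.635   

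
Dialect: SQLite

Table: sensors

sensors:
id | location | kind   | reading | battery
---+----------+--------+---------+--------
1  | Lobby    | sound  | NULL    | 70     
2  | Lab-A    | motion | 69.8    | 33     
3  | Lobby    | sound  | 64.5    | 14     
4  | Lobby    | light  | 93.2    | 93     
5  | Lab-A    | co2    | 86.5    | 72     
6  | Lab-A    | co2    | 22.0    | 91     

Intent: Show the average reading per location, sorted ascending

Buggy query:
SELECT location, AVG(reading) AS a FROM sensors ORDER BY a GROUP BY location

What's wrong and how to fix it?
Bug: GROUP BY must precede ORDER BY

Fix: Move ORDER BY to the end, after GROUP BY

Corrected query:
SELECT location, AVG(reading) AS a FROM sensors GROUP BY location ORDER BY a

Result:
location | a        
---------+----------
Lab-A    | 59.433333
Lobby    | 78.85    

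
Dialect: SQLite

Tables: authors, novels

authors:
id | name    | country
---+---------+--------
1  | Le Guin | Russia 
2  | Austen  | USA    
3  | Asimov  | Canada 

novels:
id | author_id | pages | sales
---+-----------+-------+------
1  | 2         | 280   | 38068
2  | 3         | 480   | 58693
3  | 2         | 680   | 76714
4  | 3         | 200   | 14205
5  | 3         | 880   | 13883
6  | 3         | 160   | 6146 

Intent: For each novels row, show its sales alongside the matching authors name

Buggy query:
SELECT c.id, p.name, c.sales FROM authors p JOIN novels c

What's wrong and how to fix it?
Bug: Missing join condition: each novels row is matched to all authors rows instead of just its own

Fix: Specify the join condition linking the foreign key to the parent id

Corrected query:
SELECT c.id, p.name, c.sales FROM authors p JOIN novels c ON c.author_id = p.id

Result:
id | name   | sales
---+--------+------
1  | Austen | 38068
2  | Asimov | 58693
3  | Austen | 76714
4  | Asimov | 14205
5  | Asimov | 13883
6  | Asimov | 6146 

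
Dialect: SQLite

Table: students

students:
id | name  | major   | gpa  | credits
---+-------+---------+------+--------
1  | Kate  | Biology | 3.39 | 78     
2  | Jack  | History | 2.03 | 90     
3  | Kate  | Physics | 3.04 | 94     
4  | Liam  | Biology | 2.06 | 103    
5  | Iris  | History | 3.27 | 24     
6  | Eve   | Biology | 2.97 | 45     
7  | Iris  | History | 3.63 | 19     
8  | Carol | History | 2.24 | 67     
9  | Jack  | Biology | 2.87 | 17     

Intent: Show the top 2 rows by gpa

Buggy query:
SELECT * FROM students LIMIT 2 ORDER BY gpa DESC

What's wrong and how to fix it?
Bug: ORDER BY cannot follow LIMIT; LIMIT is the final clause

Fix: Swap the clauses: ORDER BY first, then LIMIT

Corrected query:
SELECT * FROM students ORDER BY gpa DESC LIMIT 2

Result:
id | name | major   | gpa  | credits
---+------+---------+------+--------
7  | Iris | History | 3.63 | 19     
1  | Kate | Biology | 3.39 | 78     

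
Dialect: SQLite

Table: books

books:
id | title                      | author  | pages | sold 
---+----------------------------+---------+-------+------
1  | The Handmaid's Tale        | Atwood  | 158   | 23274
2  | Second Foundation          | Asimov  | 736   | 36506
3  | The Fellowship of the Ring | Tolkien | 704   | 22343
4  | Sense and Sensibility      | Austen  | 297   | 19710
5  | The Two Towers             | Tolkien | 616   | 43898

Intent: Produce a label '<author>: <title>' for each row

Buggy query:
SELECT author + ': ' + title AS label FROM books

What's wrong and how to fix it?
Bug: '+' is numeric addition; on text columns SQLite converts them to 0 instead of concatenating

Fix: Use the || operator for string concatenation

Corrected query:
SELECT author || ': ' || title AS label FROM books

Result:
label                              
-----------------------------------
Atwood: The Handmaid's Tale        
Asimov: Second Foundation          
Tolkien: The Fellowship of the Ring
Austen: Sense and Sensibility      
Tolkien: The Two Towers            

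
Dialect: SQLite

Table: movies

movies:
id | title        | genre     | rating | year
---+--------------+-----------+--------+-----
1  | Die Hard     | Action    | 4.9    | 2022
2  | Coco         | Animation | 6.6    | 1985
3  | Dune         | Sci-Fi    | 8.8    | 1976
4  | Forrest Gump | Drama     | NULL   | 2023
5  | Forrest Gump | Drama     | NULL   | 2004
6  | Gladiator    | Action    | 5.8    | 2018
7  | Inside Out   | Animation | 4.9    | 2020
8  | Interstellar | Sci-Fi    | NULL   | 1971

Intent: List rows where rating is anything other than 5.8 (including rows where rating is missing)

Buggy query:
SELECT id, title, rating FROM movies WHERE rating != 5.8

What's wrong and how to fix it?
Bug: 'rating != 5.8' is unknown when rating is NULL, so NULL rows are silently excluded

Fix: Add an explicit OR rating IS NULL to include the missing-value rows

Corrected query:
SELECT id, title, rating FROM movies WHERE rating != 5.8 OR rating IS NULL

Result:
id | title        | rating
---+--------------+-------
1  | Die Hard     | 4.9   
2  | Coco         | 6.6   
3  | Dune         | 8.8   
4  | Forrest Gump | NULL  
5  | Forrest Gump | NULL  
7  | Inside Out   | 4.9   
8  | Interstellar | NULL  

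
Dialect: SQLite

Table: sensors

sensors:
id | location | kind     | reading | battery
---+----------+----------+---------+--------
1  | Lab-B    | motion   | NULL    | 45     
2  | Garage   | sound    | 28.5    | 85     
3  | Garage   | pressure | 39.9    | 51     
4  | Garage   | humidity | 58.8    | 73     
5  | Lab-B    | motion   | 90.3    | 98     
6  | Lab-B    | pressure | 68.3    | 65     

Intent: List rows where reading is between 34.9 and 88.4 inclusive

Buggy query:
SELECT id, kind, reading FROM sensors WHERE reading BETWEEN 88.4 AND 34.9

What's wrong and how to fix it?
Bug: The bounds are reversed; BETWEEN a AND b requires a <= b to match anything

Fix: Swap the bounds so the smaller value comes first

Corrected query:
SELECT id, kind, reading FROM sensors WHERE reading BETWEEN 34.9 AND 88.4

Result:
id | kind     | reading
---+----------+--------
3  | pressure | 39.9   
4  | humidity | 58.8   
6  | pressure | 68.3   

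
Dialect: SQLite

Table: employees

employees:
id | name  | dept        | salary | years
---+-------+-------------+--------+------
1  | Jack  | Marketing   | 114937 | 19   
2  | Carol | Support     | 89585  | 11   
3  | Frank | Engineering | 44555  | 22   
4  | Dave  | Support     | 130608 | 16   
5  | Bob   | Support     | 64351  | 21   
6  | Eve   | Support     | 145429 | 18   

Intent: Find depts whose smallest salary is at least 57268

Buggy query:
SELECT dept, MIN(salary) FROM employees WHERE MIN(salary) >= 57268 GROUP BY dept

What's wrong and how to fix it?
Bug: Aggregates like MIN are computed per group after WHERE runs

Fix: Replace WHERE with HAVING after the GROUP BY

Corrected query:
SELECT dept, MIN(salary) FROM employees GROUP BY dept HAVING MIN(salary) >= 57268

Result:
dept      | MIN(salary)
----------+------------
Marketing | 114937     
Support   | 64351      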